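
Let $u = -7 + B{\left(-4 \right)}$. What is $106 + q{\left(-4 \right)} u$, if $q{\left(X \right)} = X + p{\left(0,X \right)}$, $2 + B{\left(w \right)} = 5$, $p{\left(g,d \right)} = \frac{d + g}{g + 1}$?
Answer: $138$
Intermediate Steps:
$p{\left(g,d \right)} = \frac{d + g}{1 + g}$
$B{\left(w \right)} = 3$ ($B{\left(w \right)} = -2 + 5 = 3$)
$q{\left(X \right)} = 2 X$ ($q{\left(X \right)} = X + \frac{X + 0}{1 + 0} = X + \frac{X}{1} = X + 1 X = X + X = 2 X$)
$u = -4$ ($u = -7 + 3 = -4$)
$106 + q{\left(-4 \right)} u = 106 + 2 \left(-4\right) \left(-4\right) = 106 - -32 = 106 + 32 = 138$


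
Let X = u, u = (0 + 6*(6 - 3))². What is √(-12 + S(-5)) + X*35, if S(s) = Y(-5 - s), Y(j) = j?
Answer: 11340 + 2*I*√3 ≈ 11340.0 + 3.4641*I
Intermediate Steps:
S(s) = -5 - s
u = 324 (u = (0 + 6*3)² = (0 + 18)² = 18² = 324)
X = 324
√(-12 + S(-5)) + X*35 = √(-12 + (-5 - 1*(-5))) + 324*35 = √(-12 + (-5 + 5)) + 11340 = √(-12 + 0) + 11340 = √(-12) + 11340 = 2*I*√3 + 11340 = 11340 + 2*I*√3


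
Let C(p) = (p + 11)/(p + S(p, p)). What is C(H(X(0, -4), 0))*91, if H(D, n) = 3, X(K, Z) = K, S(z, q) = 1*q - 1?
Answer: 1274/5 ≈ 254.80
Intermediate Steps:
S(z, q) = -1 + q (S(z, q) = q - 1 = -1 + q)
C(p) = (11 + p)/(-1 + 2*p) (C(p) = (p + 11)/(p + (-1 + p)) = (11 + p)/(-1 + 2*p))
C(H(X(0, -4), 0))*91 = ((11 + 3)/(-1 + 2*3))*91 = (14/(-1 + 6))*91 = (14/5)*91 = 1274/5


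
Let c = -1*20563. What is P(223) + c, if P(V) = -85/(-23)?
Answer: -472864/23 ≈ -20559.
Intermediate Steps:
P(V) = 85/23 (P(V) = -85*(-1/23) = 85/23)
c = -20563
P(223) + c = 85/23 - 20563 = -472864/23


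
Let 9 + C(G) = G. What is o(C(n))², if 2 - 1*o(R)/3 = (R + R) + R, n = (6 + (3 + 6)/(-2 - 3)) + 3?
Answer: 12321/25 ≈ 492.84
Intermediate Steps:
n = 36/5 (n = (6 + 9/(-5)) + 3 = (6 + 9*(-⅕)) + 3 = (6 - 9/5) + 3 = 21/5 + 3 = 36/5 ≈ 7.2000)
C(G) = -9 + G
o(R) = 6 - 9*R (o(R) = 6 - 3*((R + R) + R) = 6 - 3*(2*R + R) = 6 - 9*R)
o(C(n))² = (6 - 9*(-9 + 36/5))² = (6 - 9*(-9/5))² = (6 + 81/5)² = (111/5)² = 12321/25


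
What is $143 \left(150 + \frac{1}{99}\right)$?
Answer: $\frac{193063}{9} \approx 21451.0$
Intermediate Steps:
$143 \left(150 + \frac{1}{99}\right) = 143 \cdot \frac{14851}{99} = \frac{193063}{9}$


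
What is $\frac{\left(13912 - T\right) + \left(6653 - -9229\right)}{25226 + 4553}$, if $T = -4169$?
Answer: $\frac{33963}{29779} \approx 1.1405$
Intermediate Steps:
$\frac{\left(13912 - T\right) + \left(6653 - -9229\right)}{25226 + 4553} = \frac{\left(13912 - -4169\right) + \left(6653 - -9229\right)}{25226 + 4553} = \frac{\left(13912 + 4169\right) + \left(6653 + 9229\right)}{29779} = \left(18081 + 15882\right) \frac{1}{29779} = 33963 \cdot \frac{1}{29779} = \frac{33963}{29779}$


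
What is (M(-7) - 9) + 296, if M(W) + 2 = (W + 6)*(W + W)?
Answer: 299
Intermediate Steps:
M(W) = -2 + 2*W*(6 + W) (M(W) = -2 + (W + 6)*(W + W) = -2 + (6 + W)*(2*W) = -2 + 2*W*(6 + W))
(M(-7) - 9) + 296 = ((-2 + 2*(-7)**2 + 12*(-7)) - 9) + 296 = ((-2 + 2*49 - 84) - 9) + 296 = ((-2 + 98 - 84) - 9) + 296 = (12 - 9) + 296 = 3 + 296 = 299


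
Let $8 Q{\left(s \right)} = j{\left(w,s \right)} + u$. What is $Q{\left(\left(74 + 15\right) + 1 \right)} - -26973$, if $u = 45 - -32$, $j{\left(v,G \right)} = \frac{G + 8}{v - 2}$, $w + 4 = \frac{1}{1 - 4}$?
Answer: $\frac{4101065}{152} \approx 26981.0$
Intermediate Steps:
$w = - \frac{13}{3}$ ($w = -4 + \frac{1}{1 - 4} = -4 + \frac{1}{-3} = -4 - \frac{1}{3} = - \frac{13}{3} \approx -4.3333$)
$j{\left(v,G \right)} = \frac{8 + G}{-2 + v}$
$u = 77$ ($u = 45 + 32 = 77$)
$Q{\left(s \right)} = \frac{1439}{152} - \frac{3 s}{152}$ ($Q{\left(s \right)} = \frac{\frac{8 + s}{-2 - \frac{13}{3}} + 77}{8} = \frac{\frac{8 + s}{- \frac{19}{3}} + 77}{8} = \frac{- \frac{3 \left(8 + s\right)}{19} + 77}{8} = \frac{\left(- \frac{24}{19} - \frac{3 s}{19}\right) + 77}{8} = \frac{\frac{1439}{19} - \frac{3 s}{19}}{8} = \frac{1439}{152} - \frac{3 s}{152}$)
$Q{\left(\left(74 + 15\right) + 1 \right)} - -26973 = \left(\frac{1439}{152} - \frac{3 \left(\left(74 + 15\right) + 1\right)}{152}\right) - -26973 = \left(\frac{1439}{152} - \frac{3 \left(89 + 1\right)}{152}\right) + 26973 = \left(\frac{1439}{152} - \frac{135}{76}\right) + 26973 = \frac{1169}{152} + 26973 = \frac{4101065}{152}$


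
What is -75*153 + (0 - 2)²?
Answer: -11471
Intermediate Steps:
-75*153 + (0 - 2)² = -11475 + (-2)² = -11475 + 4 = -11471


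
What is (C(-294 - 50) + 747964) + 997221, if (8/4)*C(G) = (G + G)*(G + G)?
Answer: 1981857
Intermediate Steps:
C(G) = 2*G² (C(G) = ((G + G)*(G + G))/2 = ((2*G)*(2*G))/2 = (4*G²)/2 = 2*G²)
(C(-294 - 50) + 747964) + 997221 = (2*(-294 - 50)² + 747964) + 997221 = (2*(-344)² + 747964) + 997221 = (2*118336 + 747964) + 997221 = (236672 + 747964) + 997221 = 984636 + 997221 = 1981857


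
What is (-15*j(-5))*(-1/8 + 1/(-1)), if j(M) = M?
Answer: -675/8 ≈ -84.375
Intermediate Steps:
(-15*j(-5))*(-1/8 + 1/(-1)) = (-15*(-5))*(-1/8 + 1/(-1)) = 75*(-1*⅛ + 1*(-1)) = 75*(-⅛ - 1) = 75*(-9/8) = -675/8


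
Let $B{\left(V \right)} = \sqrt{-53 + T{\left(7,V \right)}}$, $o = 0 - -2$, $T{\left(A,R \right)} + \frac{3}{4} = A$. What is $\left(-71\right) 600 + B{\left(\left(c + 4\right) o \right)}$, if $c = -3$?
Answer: $-42600 + \frac{i \sqrt{187}}{2} \approx -42600.0 + 6.8374 i$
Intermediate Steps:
$T{\left(A,R \right)} = - \frac{3}{4} + A$
$o = 2$ ($o = 0 + 2 = 2$)
$B{\left(V \right)} = \frac{i \sqrt{187}}{2}$ ($B{\left(V \right)} = \sqrt{-53 + \left(- \frac{3}{4} + 7\right)} = \sqrt{-53 + \frac{25}{4}} = \sqrt{- \frac{187}{4}} = \frac{i \sqrt{187}}{2}$)
$\left(-71\right) 600 + B{\left(\left(c + 4\right) o \right)} = \left(-71\right) 600 + \frac{i \sqrt{187}}{2} = -42600 + \frac{i \sqrt{187}}{2}$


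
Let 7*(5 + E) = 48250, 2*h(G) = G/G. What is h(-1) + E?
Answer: 96437/14 ≈ 6888.4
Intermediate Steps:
h(G) = ½ (h(G) = (G/G)/2 = (½)*1 = ½)
E = 48215/7 (E = -5 + (⅐)*48250 = -5 + 48250/7 = 48215/7 ≈ 6887.9)
h(-1) + E = ½ + 48215/7 = 96437/14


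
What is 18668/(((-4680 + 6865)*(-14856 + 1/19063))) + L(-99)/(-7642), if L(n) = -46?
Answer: 12872440382421/2364403622531395 ≈ 0.0054443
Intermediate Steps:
18668/(((-4680 + 6865)*(-14856 + 1/19063))) + L(-99)/(-7642) = 18668/(((-4680 + 6865)*(-14856 + 1/19063))) - 46/(-7642) = 18668/((2185*(-14856 + 1/19063))) - 46*(-1/7642) = 18668/((2185*(-283199927/19063))) + 23/3821 = 18668/(-618791840495/19063) + 23/3821 = 18668*(-19063/618791840495) + 23/3821 = -355868084/618791840495 + 23/3821 = 12872440382421/2364403622531395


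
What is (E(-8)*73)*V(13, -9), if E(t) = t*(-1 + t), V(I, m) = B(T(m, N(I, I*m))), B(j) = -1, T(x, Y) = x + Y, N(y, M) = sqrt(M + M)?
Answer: -5256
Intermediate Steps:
N(y, M) = sqrt(2)*sqrt(M) (N(y, M) = sqrt(2*M) = sqrt(2)*sqrt(M))
T(x, Y) = Y + x
V(I, m) = -1
(E(-8)*73)*V(13, -9) = (-8*(-1 - 8)*73)*(-1) = (-8*(-9)*73)*(-1) = (72*73)*(-1) = 5256*(-1) = -5256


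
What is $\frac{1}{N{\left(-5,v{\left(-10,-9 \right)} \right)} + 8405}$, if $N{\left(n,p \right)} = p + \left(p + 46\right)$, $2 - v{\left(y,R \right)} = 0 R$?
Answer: $\frac{1}{8455} \approx 0.00011827$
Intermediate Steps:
$v{\left(y,R \right)} = 2$ ($v{\left(y,R \right)} = 2 - 0 R = 2 - 0 = 2 + 0 = 2$)
$N{\left(n,p \right)} = 46 + 2 p$ ($N{\left(n,p \right)} = p + \left(46 + p\right) = 46 + 2 p$)
$\frac{1}{N{\left(-5,v{\left(-10,-9 \right)} \right)} + 8405} = \frac{1}{\left(46 + 2 \cdot 2\right) + 8405} = \frac{1}{\left(46 + 4\right) + 8405} = \frac{1}{50 + 8405} = \frac{1}{8455}$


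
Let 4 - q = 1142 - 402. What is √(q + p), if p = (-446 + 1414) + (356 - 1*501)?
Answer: √87 ≈ 9.3274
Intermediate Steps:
q = -736 (q = 4 - (1142 - 402) = 4 - 1*740 = 4 - 740 = -736)
p = 823 (p = 968 + (356 - 501) = 968 - 145 = 823)
√(q + p) = √(-736 + 823) = √87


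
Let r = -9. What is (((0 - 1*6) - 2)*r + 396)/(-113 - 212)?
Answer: -36/25 ≈ -1.4400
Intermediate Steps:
(((0 - 1*6) - 2)*r + 396)/(-113 - 212) = (((0 - 1*6) - 2)*(-9) + 396)/(-113 - 212) = (((0 - 6) - 2)*(-9) + 396)/(-325) = ((-6 - 2)*(-9) + 396)*(-1/325) = (-8*(-9) + 396)*(-1/325) = (72 + 396)*(-1/325) = 468*(-1/325) = -36/25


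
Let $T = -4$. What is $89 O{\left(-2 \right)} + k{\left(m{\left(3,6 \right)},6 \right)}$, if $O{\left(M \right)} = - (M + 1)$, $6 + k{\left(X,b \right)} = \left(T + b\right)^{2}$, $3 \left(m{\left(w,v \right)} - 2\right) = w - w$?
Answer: $87$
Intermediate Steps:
$m{\left(w,v \right)} = 2$ ($m{\left(w,v \right)} = 2 + \frac{w - w}{3} = 2 + \frac{1}{3} \cdot 0 = 2 + 0 = 2$)
$k{\left(X,b \right)} = -6 + \left(-4 + b\right)^{2}$
$O{\left(M \right)} = -1 - M$ ($O{\left(M \right)} = - (1 + M) = -1 - M$)
$89 O{\left(-2 \right)} + k{\left(m{\left(3,6 \right)},6 \right)} = 89 \left(-1 - -2\right) - \left(6 - \left(-4 + 6\right)^{2}\right) = 89 \left(-1 + 2\right) - \left(6 - 2^{2}\right) = 89 \cdot 1 + \left(-6 + 4\right) = 89 - 2 = 87$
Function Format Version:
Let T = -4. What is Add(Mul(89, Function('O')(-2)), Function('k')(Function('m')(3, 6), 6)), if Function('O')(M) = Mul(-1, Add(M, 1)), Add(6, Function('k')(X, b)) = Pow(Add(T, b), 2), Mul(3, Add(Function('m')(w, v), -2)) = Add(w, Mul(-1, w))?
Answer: 87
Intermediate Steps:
Function('m')(w, v) = 2 (Function('m')(w, v) = Add(2, Mul(Rational(1, 3), Add(w, Mul(-1, w)))) = Add(2, Mul(Rational(1, 3), 0)) = Add(2, 0) = 2)
Function('k')(X, b) = Add(-6, Pow(Add(-4, b), 2))
Function('O')(M) = Add(-1, Mul(-1, M)) (Function('O')(M) = Mul(-1, Add(1, M)) = Add(-1, Mul(-1, M)))
Add(Mul(89, Function('O')(-2)), Function('k')(Function('m')(3, 6), 6)) = Add(Mul(89, Add(-1, Mul(-1, -2))), Add(-6, Pow(Add(-4, 6), 2))) = Add(Mul(89, Add(-1, 2)), Add(-6, Pow(2, 2))) = Add(Mul(89, 1), Add(-6, 4)) = Add(89, -2) = 87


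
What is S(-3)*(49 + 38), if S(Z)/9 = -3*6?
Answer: -14094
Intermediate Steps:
S(Z) = -162 (S(Z) = 9*(-3*6) = 9*(-18) = -162)
S(-3)*(49 + 38) = -162*(49 + 38) = -162*87 = -14094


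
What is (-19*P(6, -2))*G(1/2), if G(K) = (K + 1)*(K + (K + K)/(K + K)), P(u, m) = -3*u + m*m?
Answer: 1197/2 ≈ 598.50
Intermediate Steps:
P(u, m) = m² - 3*u (P(u, m) = -3*u + m² = m² - 3*u)
G(K) = (1 + K)² (G(K) = (1 + K)*(K + (2*K)/((2*K))) = (1 + K)*(K + (2*K)*(1/(2*K))) = (1 + K)*(K + 1) = (1 + K)*(1 + K) = (1 + K)²)
(-19*P(6, -2))*G(1/2) = (-19*((-2)² - 3*6))*(1 + (1/2)² + 2/2) = (-19*(4 - 18))*(1 + (½)² + 2*(½)) = (-19*(-14))*(1 + ¼ + 1) = 266*(9/4) = 1197/2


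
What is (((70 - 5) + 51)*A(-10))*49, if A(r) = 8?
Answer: 45472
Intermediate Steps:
(((70 - 5) + 51)*A(-10))*49 = (((70 - 5) + 51)*8)*49 = ((65 + 51)*8)*49 = (116*8)*49 = 928*49 = 45472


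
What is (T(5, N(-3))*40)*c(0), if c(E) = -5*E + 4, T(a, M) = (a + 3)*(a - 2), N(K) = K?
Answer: 3840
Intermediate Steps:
T(a, M) = (-2 + a)*(3 + a) (T(a, M) = (3 + a)*(-2 + a) = (-2 + a)*(3 + a))
c(E) = 4 - 5*E
(T(5, N(-3))*40)*c(0) = ((-6 + 5 + 5²)*40)*(4 - 5*0) = ((-6 + 5 + 25)*40)*(4 + 0) = (24*40)*4 = 960*4 = 3840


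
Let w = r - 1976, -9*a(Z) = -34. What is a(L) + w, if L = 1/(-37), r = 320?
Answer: -14870/9 ≈ -1652.2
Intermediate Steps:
L = -1/37 ≈ -0.027027
a(Z) = 34/9 (a(Z) = -⅑*(-34) = 34/9)
w = -1656 (w = 320 - 1976 = -1656)
a(L) + w = 34/9 - 1656 = -14870/9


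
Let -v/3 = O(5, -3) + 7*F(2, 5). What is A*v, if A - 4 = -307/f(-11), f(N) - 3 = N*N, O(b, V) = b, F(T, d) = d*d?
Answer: -25515/31 ≈ -823.06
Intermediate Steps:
F(T, d) = d²
f(N) = 3 + N² (f(N) = 3 + N*N = 3 + N²)
A = 189/124 (A = 4 - 307/(3 + (-11)²) = 4 - 307/(3 + 121) = 4 - 307/124 = 189/124 ≈ 1.5242)
v = -540 (v = -3*(5 + 7*5²) = -3*(5 + 7*25) = -3*(5 + 175) = -3*180 = -540)
A*v = (189/124)*(-540) = -25515/31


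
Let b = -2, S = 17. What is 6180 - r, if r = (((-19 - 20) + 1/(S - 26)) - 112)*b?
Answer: 52900/9 ≈ 5877.8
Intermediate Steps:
r = 2720/9 (r = (((-19 - 20) + 1/(17 - 26)) - 112)*(-2) = ((-39 + 1/(-9)) - 112)*(-2) = ((-39 - ⅑) - 112)*(-2) = (-352/9 - 112)*(-2) = -1360/9*(-2) = 2720/9 ≈ 302.22)
6180 - r = 6180 - 1*2720/9 = 6180 - 2720/9 = 52900/9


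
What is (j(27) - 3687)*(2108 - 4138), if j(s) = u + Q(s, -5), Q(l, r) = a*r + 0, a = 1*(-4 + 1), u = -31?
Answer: 7517090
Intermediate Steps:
a = -3 (a = 1*(-3) = -3)
Q(l, r) = -3*r (Q(l, r) = -3*r + 0 = -3*r)
j(s) = -16 (j(s) = -31 - 3*(-5) = -31 + 15 = -16)
(j(27) - 3687)*(2108 - 4138) = (-16 - 3687)*(2108 - 4138) = -3703*(-2030) = 7517090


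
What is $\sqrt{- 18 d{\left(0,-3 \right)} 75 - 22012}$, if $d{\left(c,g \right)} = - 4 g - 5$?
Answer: $i \sqrt{31462} \approx 177.38 i$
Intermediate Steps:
$d{\left(c,g \right)} = -5 - 4 g$
$\sqrt{- 18 d{\left(0,-3 \right)} 75 - 22012} = \sqrt{- 18 \left(-5 - -12\right) 75 - 22012} = \sqrt{- 18 \left(-5 + 12\right) 75 - 22012} = \sqrt{\left(-18\right) 7 \cdot 75 - 22012} = \sqrt{\left(-126\right) 75 - 22012} = \sqrt{-9450 - 22012} = \sqrt{-31462} = i \sqrt{31462}$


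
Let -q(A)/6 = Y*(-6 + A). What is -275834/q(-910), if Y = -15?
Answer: 137917/41220 ≈ 3.3459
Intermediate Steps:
q(A) = -540 + 90*A (q(A) = -(-90)*(-6 + A) = -6*(90 - 15*A) = -540 + 90*A)
-275834/q(-910) = -275834/(-540 + 90*(-910)) = -275834/(-540 - 81900) = -275834/(-82440) = -275834*(-1/82440) = 137917/41220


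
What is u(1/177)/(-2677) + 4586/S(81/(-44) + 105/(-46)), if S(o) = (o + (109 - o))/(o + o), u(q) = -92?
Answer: -25612843369/73823629 ≈ -346.95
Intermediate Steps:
S(o) = 109/(2*o) (S(o) = 109/((2*o)) = 109*(1/(2*o)) = 109/(2*o))
u(1/177)/(-2677) + 4586/S(81/(-44) + 105/(-46)) = -92/(-2677) + 4586/((109/(2*(81/(-44) + 105/(-46))))) = -92*(-1/2677) + 4586/((109/(2*(81*(-1/44) + 105*(-1/46))))) = 92/2677 + 4586/((109/(2*(-81/44 - 105/46)))) = 92/2677 + 4586/((109/(2*(-4173/1012)))) = 92/2677 + 4586/(((109/2)*(-1012/4173))) = 92/2677 + 4586/(-55154/4173) = 92/2677 + 4586*(-4173/55154) = 92/2677 - 9568689/27577 = -25612843369/73823629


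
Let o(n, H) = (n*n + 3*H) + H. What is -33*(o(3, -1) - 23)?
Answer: 594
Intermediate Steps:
o(n, H) = n² + 4*H (o(n, H) = (n² + 3*H) + H = n² + 4*H)
-33*(o(3, -1) - 23) = -33*((3² + 4*(-1)) - 23) = -33*((9 - 4) - 23) = -33*(5 - 23) = -33*(-18) = 594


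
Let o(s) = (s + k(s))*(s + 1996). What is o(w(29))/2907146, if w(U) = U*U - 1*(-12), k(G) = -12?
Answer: 217819/264286 ≈ 0.82418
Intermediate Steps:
w(U) = 12 + U² (w(U) = U² + 12 = 12 + U²)
o(s) = (-12 + s)*(1996 + s) (o(s) = (s - 12)*(s + 1996) = (-12 + s)*(1996 + s))
o(w(29))/2907146 = (-23952 + (12 + 29²)² + 1984*(12 + 29²))/2907146 = (-23952 + (12 + 841)² + 1984*(12 + 841))*(1/2907146) = (-23952 + 853² + 1984*853)*(1/2907146) = (-23952 + 727609 + 1692352)*(1/2907146) = 2396009*(1/2907146) = 217819/264286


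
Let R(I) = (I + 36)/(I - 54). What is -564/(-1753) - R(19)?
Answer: 23231/12271 ≈ 1.8932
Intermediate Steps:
R(I) = (36 + I)/(-54 + I)
-564/(-1753) - R(19) = -564/(-1753) - (36 + 19)/(-54 + 19) = -564*(-1/1753) - 55/(-35) = 564/1753 - (-1)*55/35 = 564/1753 - 1*(-11/7) = 564/1753 + 11/7 = 23231/12271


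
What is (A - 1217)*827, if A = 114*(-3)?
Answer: -1289293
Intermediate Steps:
A = -342
(A - 1217)*827 = (-342 - 1217)*827 = -1559*827 = -1289293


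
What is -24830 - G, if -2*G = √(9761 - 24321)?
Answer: -24830 + 2*I*√910 ≈ -24830.0 + 60.332*I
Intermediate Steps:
G = -2*I*√910 (G = -√(9761 - 24321)/2 = -2*I*√910 ≈ -60.332*I)
-24830 - G = -24830 - (-2)*I*√910 = -24830 + 2*I*√910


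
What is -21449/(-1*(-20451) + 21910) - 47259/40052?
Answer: -2861013847/1696642772 ≈ -1.6863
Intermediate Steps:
-21449/(-1*(-20451) + 21910) - 47259/40052 = -21449/(20451 + 21910) - 47259*1/40052 = -21449/42361 - 47259/40052 = -2861013847/1696642772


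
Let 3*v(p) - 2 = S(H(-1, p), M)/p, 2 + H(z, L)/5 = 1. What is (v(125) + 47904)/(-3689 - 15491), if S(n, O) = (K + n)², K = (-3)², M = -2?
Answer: -8982133/3596250 ≈ -2.4976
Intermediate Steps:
H(z, L) = -5 (H(z, L) = -10 + 5*1 = -10 + 5 = -5)
K = 9
S(n, O) = (9 + n)²
v(p) = ⅔ + 16/(3*p) (v(p) = ⅔ + ((9 - 5)²/p)/3 = ⅔ + (4²/p)/3 = ⅔ + (16/p)/3 = ⅔ + 16/(3*p))
(v(125) + 47904)/(-3689 - 15491) = ((⅔)*(8 + 125)/125 + 47904)/(-3689 - 15491) = ((⅔)*(1/125)*133 + 47904)/(-19180) = (266/375 + 47904)*(-1/19180) = (17964266/375)*(-1/19180) = -8982133/3596250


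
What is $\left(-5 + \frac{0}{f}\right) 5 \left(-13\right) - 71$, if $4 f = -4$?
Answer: $254$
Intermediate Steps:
$f = -1$ ($f = \frac{1}{4} \left(-4\right) = -1$)
$\left(-5 + \frac{0}{f}\right) 5 \left(-13\right) - 71 = \left(-5 + \frac{0}{-1}\right) 5 \left(-13\right) - 71 = \left(-5 + 0 \left(-1\right)\right) 5 \left(-13\right) - 71 = \left(-5 + 0\right) 5 \left(-13\right) - 71 = \left(-5\right) 5 \left(-13\right) - 71 = \left(-25\right) \left(-13\right) - 71 = 325 - 71 = 254$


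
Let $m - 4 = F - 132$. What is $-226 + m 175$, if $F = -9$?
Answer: $-24201$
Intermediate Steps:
$m = -137$ ($m = 4 - 141 = -137$)
$-226 + m 175 = -226 - 23975 = -24201$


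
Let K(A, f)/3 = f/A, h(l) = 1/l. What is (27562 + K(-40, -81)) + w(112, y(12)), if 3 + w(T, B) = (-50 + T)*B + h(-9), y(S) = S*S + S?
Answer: 13405307/360 ≈ 37237.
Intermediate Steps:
y(S) = S + S² (y(S) = S² + S = S + S²)
w(T, B) = -28/9 + B*(-50 + T) (w(T, B) = -3 + ((-50 + T)*B + 1/(-9)) = -3 + (B*(-50 + T) - ⅑) = -3 + (-⅑ + B*(-50 + T)) = -28/9 + B*(-50 + T))
K(A, f) = 3*f/A (K(A, f) = 3*(f/A) = 3*f/A)
(27562 + K(-40, -81)) + w(112, y(12)) = (27562 + 3*(-81)/(-40)) + (-28/9 - 600*(1 + 12) + (12*(1 + 12))*112) = (27562 + 3*(-81)*(-1/40)) + (-28/9 - 600*13 + (12*13)*112) = (27562 + 243/40) + (-28/9 - 50*156 + 156*112) = 1102723/40 + (-28/9 - 7800 + 17472) = 1102723/40 + 87020/9 = 13405307/360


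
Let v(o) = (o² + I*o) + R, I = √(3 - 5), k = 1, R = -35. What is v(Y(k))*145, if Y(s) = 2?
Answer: -4495 + 290*I*√2 ≈ -4495.0 + 410.12*I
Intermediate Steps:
I = I*√2 (I = √(-2) = I*√2 ≈ 1.4142*I)
v(o) = -35 + o² + I*o*√2 (v(o) = (o² + (I*√2)*o) - 35 = (o² + I*o*√2) - 35 = -35 + o² + I*o*√2)
v(Y(k))*145 = (-35 + 2² + I*2*√2)*145 = (-35 + 4 + 2*I*√2)*145 = (-31 + 2*I*√2)*145 = -4495 + 290*I*√2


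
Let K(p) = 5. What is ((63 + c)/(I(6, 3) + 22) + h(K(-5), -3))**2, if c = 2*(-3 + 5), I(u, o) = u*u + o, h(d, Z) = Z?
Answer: 13456/3721 ≈ 3.6162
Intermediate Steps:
I(u, o) = o + u**2 (I(u, o) = u**2 + o = o + u**2)
c = 4 (c = 2*2 = 4)
((63 + c)/(I(6, 3) + 22) + h(K(-5), -3))**2 = ((63 + 4)/((3 + 6**2) + 22) - 3)**2 = (67/((3 + 36) + 22) - 3)**2 = (67/(39 + 22) - 3)**2 = (67/61 - 3)**2 = (-116/61)**2 = 13456/3721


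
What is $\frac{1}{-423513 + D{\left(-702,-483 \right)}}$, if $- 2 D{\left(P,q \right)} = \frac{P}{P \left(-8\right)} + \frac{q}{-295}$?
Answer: $- \frac{4720}{1998984929} \approx -2.3612 \cdot 10^{-6}$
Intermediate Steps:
$D{\left(P,q \right)} = \frac{1}{16} + \frac{q}{590}$ ($D{\left(P,q \right)} = - \frac{\frac{P}{P \left(-8\right)} + \frac{q}{-295}}{2} = - \frac{\frac{P}{\left(-8\right) P} + q \left(- \frac{1}{295}\right)}{2} = - \frac{P \left(- \frac{1}{8 P}\right) - \frac{q}{295}}{2} = - \frac{- \frac{1}{8} - \frac{q}{295}}{2} = \frac{1}{16} + \frac{q}{590}$)
$\frac{1}{-423513 + D{\left(-702,-483 \right)}} = \frac{1}{-423513 + \left(\frac{1}{16} + \frac{1}{590} \left(-483\right)\right)} = \frac{1}{-423513 + \left(\frac{1}{16} - \frac{483}{590}\right)} = \frac{1}{-423513 - \frac{3569}{4720}} = \frac{1}{- \frac{1998984929}{4720}} = - \frac{4720}{1998984929}$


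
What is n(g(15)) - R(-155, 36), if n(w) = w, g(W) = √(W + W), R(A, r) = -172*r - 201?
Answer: 6393 + √30 ≈ 6398.5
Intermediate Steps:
R(A, r) = -201 - 172*r
g(W) = √2*√W (g(W) = √(2*W) = √2*√W)
n(g(15)) - R(-155, 36) = √2*√15 - (-201 - 172*36) = √30 - (-201 - 6192) = √30 - 1*(-6393) = √30 + 6393 = 6393 + √30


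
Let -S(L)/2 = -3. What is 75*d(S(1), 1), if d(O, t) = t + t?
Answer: 150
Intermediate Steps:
S(L) = 6 (S(L) = -2*(-3) = 6)
d(O, t) = 2*t
75*d(S(1), 1) = 75*(2*1) = 75*2 = 150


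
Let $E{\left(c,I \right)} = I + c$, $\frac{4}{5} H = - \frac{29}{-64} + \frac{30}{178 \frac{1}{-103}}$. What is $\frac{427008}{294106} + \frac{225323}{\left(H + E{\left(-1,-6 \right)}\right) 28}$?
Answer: $- \frac{26825101006400}{94258473099} \approx -284.59$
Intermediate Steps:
$H = - \frac{481495}{22784}$ ($H = \frac{5 \left(- \frac{29}{-64} + \frac{30}{178 \frac{1}{-103}}\right)}{4} = \frac{5 \left(\left(-29\right) \left(- \frac{1}{64}\right) + \frac{30}{178 \left(- \frac{1}{103}\right)}\right)}{4} = \frac{5 \left(\frac{29}{64} + \frac{30}{- \frac{178}{103}}\right)}{4} = \frac{5 \left(\frac{29}{64} + 30 \left(- \frac{103}{178}\right)\right)}{4} = \frac{5 \left(\frac{29}{64} - \frac{1545}{89}\right)}{4} = \frac{5}{4} \left(- \frac{96299}{5696}\right) = - \frac{481495}{22784} \approx -21.133$)
$\frac{427008}{294106} + \frac{225323}{\left(H + E{\left(-1,-6 \right)}\right) 28} = \frac{427008}{294106} + \frac{225323}{\left(- \frac{481495}{22784} - 7\right) 28} = 427008 \cdot \frac{1}{294106} + \frac{225323}{\left(- \frac{481495}{22784} - 7\right) 28} = \frac{213504}{147053} + \frac{225323}{\left(- \frac{640983}{22784}\right) 28} = \frac{213504}{147053} + \frac{225323}{- \frac{4486881}{5696}} = \frac{213504}{147053} + 225323 \left(- \frac{5696}{4486881}\right) = \frac{213504}{147053} - \frac{183348544}{640983} = - \frac{26825101006400}{94258473099}$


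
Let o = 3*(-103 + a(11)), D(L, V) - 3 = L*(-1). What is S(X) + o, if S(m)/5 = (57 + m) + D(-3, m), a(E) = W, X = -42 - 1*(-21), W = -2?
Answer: -105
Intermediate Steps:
X = -21 (X = -42 + 21 = -21)
a(E) = -2
D(L, V) = 3 - L (D(L, V) = 3 + L*(-1) = 3 - L)
S(m) = 315 + 5*m (S(m) = 5*((57 + m) + (3 - 1*(-3))) = 5*((57 + m) + (3 + 3)) = 5*((57 + m) + 6) = 5*(63 + m) = 315 + 5*m)
o = -315 (o = 3*(-103 - 2) = 3*(-105) = -315)
S(X) + o = (315 + 5*(-21)) - 315 = (315 - 105) - 315 = 210 - 315 = -105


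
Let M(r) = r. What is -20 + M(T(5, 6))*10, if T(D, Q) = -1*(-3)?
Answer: 10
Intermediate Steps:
T(D, Q) = 3
-20 + M(T(5, 6))*10 = -20 + 3*10 = -20 + 30 = 10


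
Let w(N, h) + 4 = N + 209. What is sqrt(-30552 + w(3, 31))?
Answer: 2*I*sqrt(7586) ≈ 174.2*I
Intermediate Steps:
w(N, h) = 205 + N (w(N, h) = -4 + (N + 209) = -4 + (209 + N) = 205 + N)
sqrt(-30552 + w(3, 31)) = sqrt(-30552 + (205 + 3)) = sqrt(-30552 + 208) = sqrt(-30344) = 2*I*sqrt(7586)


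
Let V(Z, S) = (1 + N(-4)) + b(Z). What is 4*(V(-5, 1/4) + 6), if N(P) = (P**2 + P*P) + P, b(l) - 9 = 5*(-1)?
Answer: 156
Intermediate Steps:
b(l) = 4 (b(l) = 9 + 5*(-1) = 9 - 5 = 4)
N(P) = P + 2*P**2 (N(P) = (P**2 + P**2) + P = 2*P**2 + P = P + 2*P**2)
V(Z, S) = 33 (V(Z, S) = (1 - 4*(1 + 2*(-4))) + 4 = (1 - 4*(1 - 8)) + 4 = (1 - 4*(-7)) + 4 = (1 + 28) + 4 = 29 + 4 = 33)
4*(V(-5, 1/4) + 6) = 4*(33 + 6) = 4*39 = 156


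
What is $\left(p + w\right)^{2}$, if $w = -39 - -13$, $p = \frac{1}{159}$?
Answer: $\frac{17081689}{25281} \approx 675.67$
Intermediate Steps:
$p = \frac{1}{159} \approx 0.0062893$
$w = -26$ ($w = -39 + 13 = -26$)
$\left(p + w\right)^{2} = \left(\frac{1}{159} - 26\right)^{2} = \left(- \frac{4133}{159}\right)^{2} = \frac{17081689}{25281}$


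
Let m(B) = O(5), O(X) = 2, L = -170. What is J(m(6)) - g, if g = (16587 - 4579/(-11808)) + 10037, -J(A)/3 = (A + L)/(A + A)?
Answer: -312892963/11808 ≈ -26498.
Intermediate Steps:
m(B) = 2
J(A) = -3*(-170 + A)/(2*A) (J(A) = -3*(A - 170)/(A + A) = -3*(-170 + A)/(2*A))
g = 314380771/11808 (g = (16587 - 4579*(-1/11808)) + 10037 = (16587 + 4579/11808) + 10037 = 195863875/11808 + 10037 = 314380771/11808 ≈ 26624.)
J(m(6)) - g = (-3/2 + 255/2) - 1*314380771/11808 = (-3/2 + 255*(½)) - 314380771/11808 = (-3/2 + 255/2) - 314380771/11808 = 126 - 314380771/11808 = -312892963/11808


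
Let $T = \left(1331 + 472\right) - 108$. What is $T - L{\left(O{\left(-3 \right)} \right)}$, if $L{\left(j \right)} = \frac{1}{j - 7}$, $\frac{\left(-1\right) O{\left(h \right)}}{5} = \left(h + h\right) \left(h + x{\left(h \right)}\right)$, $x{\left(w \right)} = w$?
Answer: $\frac{316966}{187} \approx 1695.0$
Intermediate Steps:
$O{\left(h \right)} = - 20 h^{2}$ ($O{\left(h \right)} = - 5 \left(h + h\right) \left(h + h\right) = - 5 \cdot 2 h 2 h = - 5 \cdot 4 h^{2} = - 20 h^{2}$)
$L{\left(j \right)} = \frac{1}{-7 + j}$
$T = 1695$ ($T = 1803 - 108 = 1695$)
$T - L{\left(O{\left(-3 \right)} \right)} = 1695 - \frac{1}{-7 - 20 \left(-3\right)^{2}} = 1695 - \frac{1}{-7 - 180} = 1695 - \frac{1}{-187} = 1695 - - \frac{1}{187} = 1695 + \frac{1}{187} = \frac{316966}{187}$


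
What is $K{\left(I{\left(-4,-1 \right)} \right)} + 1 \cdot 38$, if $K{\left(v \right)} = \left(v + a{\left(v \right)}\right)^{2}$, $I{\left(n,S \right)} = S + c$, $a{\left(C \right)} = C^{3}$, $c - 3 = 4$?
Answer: $49322$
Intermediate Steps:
$c = 7$ ($c = 3 + 4 = 7$)
$I{\left(n,S \right)} = 7 + S$ ($I{\left(n,S \right)} = S + 7 = 7 + S$)
$K{\left(v \right)} = \left(v + v^{3}\right)^{2}$
$K{\left(I{\left(-4,-1 \right)} \right)} + 1 \cdot 38 = \left(7 - 1\right)^{2} \left(1 + \left(7 - 1\right)^{2}\right)^{2} + 1 \cdot 38 = 6^{2} \left(1 + 6^{2}\right)^{2} + 38 = 36 \left(1 + 36\right)^{2} + 38 = 36 \cdot 37^{2} + 38 = 36 \cdot 1369 + 38 = 49284 + 38 = 49322$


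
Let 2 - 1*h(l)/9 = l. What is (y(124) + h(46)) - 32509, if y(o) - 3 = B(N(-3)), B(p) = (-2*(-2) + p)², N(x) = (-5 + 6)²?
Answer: -32877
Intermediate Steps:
h(l) = 18 - 9*l
N(x) = 1 (N(x) = 1² = 1)
B(p) = (4 + p)²
y(o) = 28 (y(o) = 3 + (4 + 1)² = 3 + 5² = 3 + 25 = 28)
(y(124) + h(46)) - 32509 = (28 + (18 - 9*46)) - 32509 = (28 + (18 - 414)) - 32509 = (28 - 396) - 32509 = -368 - 32509 = -32877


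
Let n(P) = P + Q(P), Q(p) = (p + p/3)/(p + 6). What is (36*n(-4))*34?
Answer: -8160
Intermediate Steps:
Q(p) = 4*p/(3*(6 + p)) (Q(p) = (p + p*(⅓))/(6 + p) = (p + p/3)/(6 + p) = (4*p/3)/(6 + p) = 4*p/(3*(6 + p)))
n(P) = P + 4*P/(3*(6 + P))
(36*n(-4))*34 = (36*((⅓)*(-4)*(22 + 3*(-4))/(6 - 4)))*34 = (36*((⅓)*(-4)*(22 - 12)/2))*34 = (36*((⅓)*(-4)*(½)*10))*34 = (36*(-20/3))*34 = -240*34 = -8160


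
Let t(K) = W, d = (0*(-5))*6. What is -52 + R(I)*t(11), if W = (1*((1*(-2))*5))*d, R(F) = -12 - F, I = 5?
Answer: -52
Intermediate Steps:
d = 0 (d = 0*6 = 0)
W = 0 (W = (1*((1*(-2))*5))*0 = (1*(-2*5))*0 = (1*(-10))*0 = -10*0 = 0)
t(K) = 0
-52 + R(I)*t(11) = -52 + (-12 - 1*5)*0 = -52 + (-12 - 5)*0 = -52 - 17*0 = -52 + 0 = -52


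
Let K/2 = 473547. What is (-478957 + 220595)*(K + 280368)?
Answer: -317129537244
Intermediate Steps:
K = 947094 (K = 2*473547 = 947094)
(-478957 + 220595)*(K + 280368) = (-478957 + 220595)*(947094 + 280368) = -258362*1227462 = -317129537244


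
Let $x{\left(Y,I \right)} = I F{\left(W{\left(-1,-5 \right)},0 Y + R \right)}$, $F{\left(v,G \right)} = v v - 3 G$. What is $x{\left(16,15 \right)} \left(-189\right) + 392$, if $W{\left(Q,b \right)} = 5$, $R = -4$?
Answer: $-104503$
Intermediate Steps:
$F{\left(v,G \right)} = v^{2} - 3 G$
$x{\left(Y,I \right)} = 37 I$ ($x{\left(Y,I \right)} = I \left(5^{2} - 3 \left(0 Y - 4\right)\right) = I \left(25 - 3 \left(0 - 4\right)\right) = I \left(25 - -12\right) = I \left(25 + 12\right) = I 37 = 37 I$)
$x{\left(16,15 \right)} \left(-189\right) + 392 = 37 \cdot 15 \left(-189\right) + 392 = 555 \left(-189\right) + 392 = -104895 + 392 = -104503$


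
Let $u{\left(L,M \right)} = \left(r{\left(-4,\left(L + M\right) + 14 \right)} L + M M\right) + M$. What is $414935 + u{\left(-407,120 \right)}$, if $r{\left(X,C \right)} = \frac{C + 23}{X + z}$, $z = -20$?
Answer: $\frac{5102585}{12} \approx 4.2522 \cdot 10^{5}$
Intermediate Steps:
$r{\left(X,C \right)} = \frac{23 + C}{-20 + X}$ ($r{\left(X,C \right)} = \frac{C + 23}{X - 20} = \frac{23 + C}{-20 + X}$)
$u{\left(L,M \right)} = M + M^{2} + L \left(- \frac{37}{24} - \frac{L}{24} - \frac{M}{24}\right)$ ($u{\left(L,M \right)} = \left(\frac{23 + \left(\left(L + M\right) + 14\right)}{-20 - 4} L + M M\right) + M = \left(\frac{23 + \left(14 + L + M\right)}{-24} L + M^{2}\right) + M = \left(- \frac{37 + L + M}{24} L + M^{2}\right) + M = \left(\left(- \frac{37}{24} - \frac{L}{24} - \frac{M}{24}\right) L + M^{2}\right) + M = \left(L \left(- \frac{37}{24} - \frac{L}{24} - \frac{M}{24}\right) + M^{2}\right) + M = \left(M^{2} + L \left(- \frac{37}{24} - \frac{L}{24} - \frac{M}{24}\right)\right) + M = M + M^{2} + L \left(- \frac{37}{24} - \frac{L}{24} - \frac{M}{24}\right)$)
$414935 + u{\left(-407,120 \right)} = 414935 + \left(120 + 120^{2} - - \frac{407 \left(37 - 407 + 120\right)}{24}\right) = 414935 + \left(120 + 14400 - \left(- \frac{407}{24}\right) \left(-250\right)\right) = 414935 + \left(120 + 14400 - \frac{50875}{12}\right) = 414935 + \frac{123365}{12} = \frac{5102585}{12}$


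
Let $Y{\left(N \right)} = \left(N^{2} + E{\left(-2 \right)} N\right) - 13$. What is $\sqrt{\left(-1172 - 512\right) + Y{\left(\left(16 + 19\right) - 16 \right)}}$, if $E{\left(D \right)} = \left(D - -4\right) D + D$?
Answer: $5 i \sqrt{58} \approx 38.079 i$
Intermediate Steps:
$E{\left(D \right)} = D + D \left(4 + D\right)$ ($E{\left(D \right)} = \left(D + 4\right) D + D = \left(4 + D\right) D + D = D \left(4 + D\right) + D = D + D \left(4 + D\right)$)
$Y{\left(N \right)} = -13 + N^{2} - 6 N$ ($Y{\left(N \right)} = \left(N^{2} + - 2 \left(5 - 2\right) N\right) - 13 = \left(N^{2} + \left(-2\right) 3 N\right) - 13 = \left(N^{2} - 6 N\right) - 13 = -13 + N^{2} - 6 N$)
$\sqrt{\left(-1172 - 512\right) + Y{\left(\left(16 + 19\right) - 16 \right)}} = \sqrt{\left(-1172 - 512\right) - \left(13 - \left(\left(16 + 19\right) - 16\right)^{2} + 6 \left(\left(16 + 19\right) - 16\right)\right)} = \sqrt{\left(-1172 - 512\right) - \left(13 - \left(35 - 16\right)^{2} + 6 \left(35 - 16\right)\right)} = \sqrt{-1684 - \left(127 - 361\right)} = \sqrt{-1684 - -234} = \sqrt{-1684 + 234} = \sqrt{-1450} = 5 i \sqrt{58}$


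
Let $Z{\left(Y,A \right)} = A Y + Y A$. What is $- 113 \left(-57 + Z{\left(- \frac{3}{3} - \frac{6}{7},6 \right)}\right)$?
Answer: $\frac{62715}{7} \approx 8959.3$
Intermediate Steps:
$Z{\left(Y,A \right)} = 2 A Y$ ($Z{\left(Y,A \right)} = A Y + A Y = 2 A Y$)
$- 113 \left(-57 + Z{\left(- \frac{3}{3} - \frac{6}{7},6 \right)}\right) = - 113 \left(-57 + 2 \cdot 6 \left(- \frac{3}{3} - \frac{6}{7}\right)\right) = - 113 \left(-57 + 2 \cdot 6 \left(\left(-3\right) \frac{1}{3} - \frac{6}{7}\right)\right) = - 113 \left(-57 + 2 \cdot 6 \left(-1 - \frac{6}{7}\right)\right) = - 113 \left(-57 + 2 \cdot 6 \left(- \frac{13}{7}\right)\right) = - 113 \left(-57 - \frac{156}{7}\right) = \left(-113\right) \left(- \frac{555}{7}\right) = \frac{62715}{7}$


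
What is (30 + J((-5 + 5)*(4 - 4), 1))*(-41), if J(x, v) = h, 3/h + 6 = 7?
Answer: -1353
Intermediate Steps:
h = 3 (h = 3/(-6 + 7) = 3/1 = 3*1 = 3)
J(x, v) = 3
(30 + J((-5 + 5)*(4 - 4), 1))*(-41) = (30 + 3)*(-41) = 33*(-41) = -1353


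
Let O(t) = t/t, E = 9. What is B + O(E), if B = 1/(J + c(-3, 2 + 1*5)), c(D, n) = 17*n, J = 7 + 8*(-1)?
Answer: 119/118 ≈ 1.0085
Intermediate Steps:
O(t) = 1
J = -1 (J = 7 - 8 = -1)
B = 1/118 (B = 1/(-1 + 17*(2 + 1*5)) = 1/(-1 + 17*(2 + 5)) = 1/(-1 + 17*7) = 1/(-1 + 119) = 1/118 ≈ 0.0084746)
B + O(E) = 1/118 + 1 = 119/118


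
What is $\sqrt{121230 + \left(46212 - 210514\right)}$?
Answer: $8 i \sqrt{673} \approx 207.54 i$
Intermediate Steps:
$\sqrt{121230 + \left(46212 - 210514\right)} = \sqrt{121230 - 164302} = \sqrt{-43072} = 8 i \sqrt{673}$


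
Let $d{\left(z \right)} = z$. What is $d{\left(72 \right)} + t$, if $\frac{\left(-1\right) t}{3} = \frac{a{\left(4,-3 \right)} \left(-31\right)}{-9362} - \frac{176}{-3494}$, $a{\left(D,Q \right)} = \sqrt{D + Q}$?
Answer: $\frac{37901799}{527594} \approx 71.839$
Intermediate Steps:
$t = - \frac{84969}{527594}$ ($t = - 3 \left(\frac{\sqrt{4 - 3} \left(-31\right)}{-9362} - \frac{176}{-3494}\right) = - 3 \left(\sqrt{1} \left(-31\right) \left(- \frac{1}{9362}\right) - - \frac{88}{1747}\right) = - 3 \left(1 \left(-31\right) \left(- \frac{1}{9362}\right) + \frac{88}{1747}\right) = - 3 \left(\left(-31\right) \left(- \frac{1}{9362}\right) + \frac{88}{1747}\right) = - 3 \left(\frac{1}{302} + \frac{88}{1747}\right) = \left(-3\right) \frac{28323}{527594} = - \frac{84969}{527594} \approx -0.16105$)
$d{\left(72 \right)} + t = 72 - \frac{84969}{527594} = \frac{37901799}{527594}$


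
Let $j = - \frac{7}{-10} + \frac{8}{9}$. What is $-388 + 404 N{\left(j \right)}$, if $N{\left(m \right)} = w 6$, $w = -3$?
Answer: $-7660$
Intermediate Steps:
$j = \frac{143}{90}$ ($j = \left(-7\right) \left(- \frac{1}{10}\right) + 8 \cdot \frac{1}{9} = \frac{7}{10} + \frac{8}{9} = \frac{143}{90} \approx 1.5889$)
$N{\left(m \right)} = -18$ ($N{\left(m \right)} = \left(-3\right) 6 = -18$)
$-388 + 404 N{\left(j \right)} = -388 + 404 \left(-18\right) = -388 - 7272 = -7660$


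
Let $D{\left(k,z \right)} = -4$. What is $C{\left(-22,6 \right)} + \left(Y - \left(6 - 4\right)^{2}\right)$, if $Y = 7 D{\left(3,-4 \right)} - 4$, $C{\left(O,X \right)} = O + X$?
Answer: $-52$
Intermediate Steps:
$Y = -32$ ($Y = 7 \left(-4\right) - 4 = -28 - 4 = -32$)
$C{\left(-22,6 \right)} + \left(Y - \left(6 - 4\right)^{2}\right) = \left(-22 + 6\right) - \left(32 + \left(6 - 4\right)^{2}\right) = -16 - 36 = -52$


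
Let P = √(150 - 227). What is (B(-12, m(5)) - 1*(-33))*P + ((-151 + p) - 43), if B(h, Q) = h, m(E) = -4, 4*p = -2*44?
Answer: -216 + 21*I*√77 ≈ -216.0 + 184.27*I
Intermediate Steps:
p = -22 (p = (-2*44)/4 = (¼)*(-88) = -22)
P = I*√77 (P = √(-77) = I*√77 ≈ 8.775*I)
(B(-12, m(5)) - 1*(-33))*P + ((-151 + p) - 43) = (-12 - 1*(-33))*(I*√77) + ((-151 - 22) - 43) = (-12 + 33)*(I*√77) + (-173 - 43) = 21*(I*√77) - 216 = 21*I*√77 - 216 = -216 + 21*I*√77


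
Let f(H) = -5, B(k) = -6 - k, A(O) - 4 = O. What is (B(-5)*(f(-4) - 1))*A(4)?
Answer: 48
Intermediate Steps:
A(O) = 4 + O
(B(-5)*(f(-4) - 1))*A(4) = ((-6 - 1*(-5))*(-5 - 1))*(4 + 4) = ((-6 + 5)*(-6))*8 = -1*(-6)*8 = 6*8 = 48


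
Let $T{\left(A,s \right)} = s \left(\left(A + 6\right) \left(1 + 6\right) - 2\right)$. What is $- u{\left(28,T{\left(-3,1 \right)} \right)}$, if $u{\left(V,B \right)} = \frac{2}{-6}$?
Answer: $\frac{1}{3} \approx 0.33333$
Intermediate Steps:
$T{\left(A,s \right)} = s \left(40 + 7 A\right)$ ($T{\left(A,s \right)} = s \left(\left(6 + A\right) 7 - 2\right) = s \left(\left(42 + 7 A\right) - 2\right) = s \left(40 + 7 A\right)$)
$u{\left(V,B \right)} = - \frac{1}{3}$ ($u{\left(V,B \right)} = 2 \left(- \frac{1}{6}\right) = - \frac{1}{3}$)
$- u{\left(28,T{\left(-3,1 \right)} \right)} = \left(-1\right) \left(- \frac{1}{3}\right) = \frac{1}{3}$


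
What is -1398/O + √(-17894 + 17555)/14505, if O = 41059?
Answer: -1398/41059 + I*√339/14505 ≈ -0.034049 + 0.0012694*I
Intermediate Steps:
-1398/O + √(-17894 + 17555)/14505 = -1398/41059 + √(-17894 + 17555)/14505 = -1398*1/41059 + √(-339)*(1/14505) = -1398/41059 + (I*√339)*(1/14505) = -1398/41059 + I*√339/14505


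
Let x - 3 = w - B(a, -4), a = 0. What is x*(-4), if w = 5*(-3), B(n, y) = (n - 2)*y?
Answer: 80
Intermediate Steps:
B(n, y) = y*(-2 + n) (B(n, y) = (-2 + n)*y = y*(-2 + n))
w = -15
x = -20 (x = 3 + (-15 - (-4)*(-2 + 0)) = 3 + (-15 - (-4)*(-2)) = 3 + (-15 - 1*8) = 3 + (-15 - 8) = 3 - 23 = -20)
x*(-4) = -20*(-4) = 80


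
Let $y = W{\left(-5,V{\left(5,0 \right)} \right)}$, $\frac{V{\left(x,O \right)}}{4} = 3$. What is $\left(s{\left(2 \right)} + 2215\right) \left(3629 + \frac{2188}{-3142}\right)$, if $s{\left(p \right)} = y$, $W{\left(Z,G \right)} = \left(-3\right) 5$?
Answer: $\frac{12540143000}{1571} \approx 7.9823 \cdot 10^{6}$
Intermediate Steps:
$V{\left(x,O \right)} = 12$ ($V{\left(x,O \right)} = 4 \cdot 3 = 12$)
$W{\left(Z,G \right)} = -15$
$y = -15$
$s{\left(p \right)} = -15$
$\left(s{\left(2 \right)} + 2215\right) \left(3629 + \frac{2188}{-3142}\right) = \left(-15 + 2215\right) \left(3629 + \frac{2188}{-3142}\right) = 2200 \left(3629 + 2188 \left(- \frac{1}{3142}\right)\right) = 2200 \left(3629 - \frac{1094}{1571}\right) = 2200 \cdot \frac{5700065}{1571} = \frac{12540143000}{1571}$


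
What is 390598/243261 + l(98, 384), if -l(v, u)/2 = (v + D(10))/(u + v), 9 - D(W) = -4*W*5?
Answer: 19452991/58625901 ≈ 0.33182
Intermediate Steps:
D(W) = 9 + 20*W (D(W) = 9 - (-4*W)*5 = 9 - (-20)*W = 9 + 20*W)
l(v, u) = -2*(209 + v)/(u + v) (l(v, u) = -2*(v + (9 + 20*10))/(u + v) = -2*(v + (9 + 200))/(u + v) = -2*(v + 209)/(u + v) = -2*(209 + v)/(u + v))
390598/243261 + l(98, 384) = 390598/243261 + 2*(-209 - 1*98)/(384 + 98) = 390598*(1/243261) + 2*(-209 - 98)/482 = 390598/243261 + 2*(1/482)*(-307) = 390598/243261 - 307/241 = 19452991/58625901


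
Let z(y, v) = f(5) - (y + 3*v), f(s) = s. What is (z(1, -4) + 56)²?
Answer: 5184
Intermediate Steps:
z(y, v) = 5 - y - 3*v (z(y, v) = 5 - (y + 3*v) = 5 + (-y - 3*v) = 5 - y - 3*v)
(z(1, -4) + 56)² = ((5 - 1*1 - 3*(-4)) + 56)² = ((5 - 1 + 12) + 56)² = (16 + 56)² = 72² = 5184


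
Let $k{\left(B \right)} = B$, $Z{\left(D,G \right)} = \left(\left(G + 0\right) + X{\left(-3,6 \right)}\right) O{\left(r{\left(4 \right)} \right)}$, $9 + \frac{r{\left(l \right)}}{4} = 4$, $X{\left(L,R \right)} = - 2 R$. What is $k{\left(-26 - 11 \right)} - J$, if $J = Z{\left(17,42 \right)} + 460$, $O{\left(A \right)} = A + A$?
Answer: $703$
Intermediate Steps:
$r{\left(l \right)} = -20$ ($r{\left(l \right)} = -36 + 4 \cdot 4 = -36 + 16 = -20$)
$O{\left(A \right)} = 2 A$
$Z{\left(D,G \right)} = 480 - 40 G$ ($Z{\left(D,G \right)} = \left(\left(G + 0\right) - 12\right) 2 \left(-20\right) = \left(G - 12\right) \left(-40\right) = \left(-12 + G\right) \left(-40\right) = 480 - 40 G$)
$J = -740$ ($J = \left(480 - 1680\right) + 460 = -1200 + 460 = -740$)
$k{\left(-26 - 11 \right)} - J = \left(-26 - 11\right) - -740 = -37 + 740 = 703$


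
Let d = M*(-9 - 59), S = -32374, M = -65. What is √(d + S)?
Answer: 3*I*√3106 ≈ 167.19*I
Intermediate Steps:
d = 4420 (d = -65*(-9 - 59) = -65*(-68) = 4420)
√(d + S) = √(4420 - 32374) = √(-27954) = 3*I*√3106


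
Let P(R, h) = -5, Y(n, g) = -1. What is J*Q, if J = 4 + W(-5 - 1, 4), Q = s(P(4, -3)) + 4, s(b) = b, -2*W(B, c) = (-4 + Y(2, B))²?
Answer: 17/2 ≈ 8.5000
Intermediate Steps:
W(B, c) = -25/2 (W(B, c) = -(-4 - 1)²/2 = -½*(-5)² = -½*25 = -25/2)
Q = -1 (Q = -5 + 4 = -1)
J = -17/2 (J = 4 - 25/2 = -17/2 ≈ -8.5000)
J*Q = -17/2*(-1) = 17/2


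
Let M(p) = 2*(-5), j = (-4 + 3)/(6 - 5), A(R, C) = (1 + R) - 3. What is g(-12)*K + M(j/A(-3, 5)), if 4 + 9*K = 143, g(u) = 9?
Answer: 129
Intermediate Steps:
A(R, C) = -2 + R
j = -1 (j = -1/1 = -1*1 = -1)
K = 139/9 (K = -4/9 + (⅑)*143 = -4/9 + 143/9 = 139/9 ≈ 15.444)
M(p) = -10
g(-12)*K + M(j/A(-3, 5)) = 9*(139/9) - 10 = 139 - 10 = 129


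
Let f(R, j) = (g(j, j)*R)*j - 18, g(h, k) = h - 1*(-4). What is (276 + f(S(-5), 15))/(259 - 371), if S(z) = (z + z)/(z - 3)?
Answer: -351/64 ≈ -5.4844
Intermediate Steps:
g(h, k) = 4 + h (g(h, k) = h + 4 = 4 + h)
S(z) = 2*z/(-3 + z) (S(z) = (2*z)/(-3 + z) = 2*z/(-3 + z))
f(R, j) = -18 + R*j*(4 + j) (f(R, j) = ((4 + j)*R)*j - 18 = (R*(4 + j))*j - 18 = R*j*(4 + j) - 18 = -18 + R*j*(4 + j))
(276 + f(S(-5), 15))/(259 - 371) = (276 + (-18 + (2*(-5)/(-3 - 5))*15*(4 + 15)))/(259 - 371) = (276 + (-18 + (2*(-5)/(-8))*15*19))/(-112) = (276 + (-18 + (2*(-5)*(-1/8))*15*19))*(-1/112) = (276 + (-18 + (5/4)*15*19))*(-1/112) = (276 + (-18 + 1425/4))*(-1/112) = (276 + 1353/4)*(-1/112) = (2457/4)*(-1/112) = -351/64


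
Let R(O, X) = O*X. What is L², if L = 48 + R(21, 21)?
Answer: 239121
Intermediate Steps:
L = 489 (L = 48 + 21*21 = 48 + 441 = 489)
L² = 489² = 239121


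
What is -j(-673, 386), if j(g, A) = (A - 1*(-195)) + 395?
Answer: -976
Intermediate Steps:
j(g, A) = 590 + A (j(g, A) = (A + 195) + 395 = (195 + A) + 395 = 590 + A)
-j(-673, 386) = -(590 + 386) = -1*976 = -976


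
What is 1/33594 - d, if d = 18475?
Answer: -620649149/33594 ≈ -18475.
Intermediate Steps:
1/33594 - d = 1/33594 - 1*18475 = 1/33594 - 18475 = -620649149/33594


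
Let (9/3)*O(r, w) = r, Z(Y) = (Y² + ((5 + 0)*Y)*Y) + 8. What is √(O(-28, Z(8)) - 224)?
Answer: 10*I*√21/3 ≈ 15.275*I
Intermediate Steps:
Z(Y) = 8 + 6*Y² (Z(Y) = (Y² + (5*Y)*Y) + 8 = (Y² + 5*Y²) + 8 = 6*Y² + 8 = 8 + 6*Y²)
O(r, w) = r/3
√(O(-28, Z(8)) - 224) = √((⅓)*(-28) - 224) = √(-28/3 - 224) = √(-700/3) = 10*I*√21/3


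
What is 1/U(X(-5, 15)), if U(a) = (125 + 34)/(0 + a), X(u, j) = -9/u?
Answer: 3/265 ≈ 0.011321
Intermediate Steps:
U(a) = 159/a
1/U(X(-5, 15)) = 1/(159/((-9/(-5)))) = 1/(159/((-9*(-1/5)))) = 1/(159/(9/5)) = 1/(159*(5/9)) = 1/(265/3) = 3/265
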